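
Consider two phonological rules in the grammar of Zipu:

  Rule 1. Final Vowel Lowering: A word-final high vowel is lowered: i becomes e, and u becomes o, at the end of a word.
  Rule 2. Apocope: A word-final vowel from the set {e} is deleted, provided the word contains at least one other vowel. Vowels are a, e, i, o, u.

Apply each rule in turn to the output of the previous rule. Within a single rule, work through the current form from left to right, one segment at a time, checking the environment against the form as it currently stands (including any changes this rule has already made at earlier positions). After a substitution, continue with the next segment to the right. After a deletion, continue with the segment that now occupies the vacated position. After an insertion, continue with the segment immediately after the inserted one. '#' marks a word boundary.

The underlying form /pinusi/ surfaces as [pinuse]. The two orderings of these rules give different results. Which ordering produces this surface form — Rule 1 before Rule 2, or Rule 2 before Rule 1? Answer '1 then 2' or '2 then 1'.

2 then 1

Order 1 then 2:
  1 Final Vowel Lowering: [pinusi] → [pinuse]
  2 Apocope: [pinuse] → [pinus]
  result: [pinus]
Order 2 then 1:
  2 Apocope: no change — [pinusi]
  1 Final Vowel Lowering: [pinusi] → [pinuse]
  result: [pinuse]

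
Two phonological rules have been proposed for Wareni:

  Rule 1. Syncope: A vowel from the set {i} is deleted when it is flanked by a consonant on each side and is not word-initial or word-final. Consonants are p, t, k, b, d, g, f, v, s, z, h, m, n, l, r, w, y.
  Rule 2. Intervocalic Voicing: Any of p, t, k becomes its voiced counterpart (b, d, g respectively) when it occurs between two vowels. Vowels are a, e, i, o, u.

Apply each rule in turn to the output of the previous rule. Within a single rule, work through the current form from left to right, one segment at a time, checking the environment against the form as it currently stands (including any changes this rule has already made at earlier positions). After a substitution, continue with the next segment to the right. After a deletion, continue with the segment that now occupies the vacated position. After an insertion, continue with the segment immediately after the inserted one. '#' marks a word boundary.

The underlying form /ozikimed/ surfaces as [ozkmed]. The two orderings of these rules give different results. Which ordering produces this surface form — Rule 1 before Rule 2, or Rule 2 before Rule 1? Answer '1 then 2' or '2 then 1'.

Order 1 then 2:
  1 Syncope: [ozikimed] → [ozkmed]
  2 Intervocalic Voicing: no change — [ozkmed]
  result: [ozkmed]
Order 2 then 1:
  2 Intervocalic Voicing: [ozikimed] → [ozigimed]
  1 Syncope: [ozigimed] → [ozgmed]
  result: [ozgmed]

1 then 2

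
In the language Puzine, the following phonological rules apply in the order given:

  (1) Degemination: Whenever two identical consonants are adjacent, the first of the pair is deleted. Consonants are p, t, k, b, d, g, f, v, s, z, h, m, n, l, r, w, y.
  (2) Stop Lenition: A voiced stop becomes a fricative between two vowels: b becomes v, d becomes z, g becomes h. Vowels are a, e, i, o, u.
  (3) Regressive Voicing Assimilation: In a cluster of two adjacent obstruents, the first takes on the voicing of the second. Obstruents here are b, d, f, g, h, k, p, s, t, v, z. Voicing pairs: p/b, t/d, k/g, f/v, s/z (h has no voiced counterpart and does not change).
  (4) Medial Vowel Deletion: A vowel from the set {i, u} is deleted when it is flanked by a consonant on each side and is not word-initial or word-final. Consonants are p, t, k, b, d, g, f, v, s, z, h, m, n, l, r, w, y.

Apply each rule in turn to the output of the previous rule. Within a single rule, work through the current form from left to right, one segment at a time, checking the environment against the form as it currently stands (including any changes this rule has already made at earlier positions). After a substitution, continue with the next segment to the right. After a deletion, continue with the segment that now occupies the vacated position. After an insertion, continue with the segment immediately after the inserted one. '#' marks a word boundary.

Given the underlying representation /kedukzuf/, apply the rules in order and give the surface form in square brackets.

(1) Degemination: no change — [kedukzuf]
(2) Stop Lenition: [kedukzuf] → [kezukzuf]
(3) Regressive Voicing Assimilation: [kezukzuf] → [kezugzuf]
(4) Medial Vowel Deletion: [kezugzuf] → [kezgzf]

[kezgzf]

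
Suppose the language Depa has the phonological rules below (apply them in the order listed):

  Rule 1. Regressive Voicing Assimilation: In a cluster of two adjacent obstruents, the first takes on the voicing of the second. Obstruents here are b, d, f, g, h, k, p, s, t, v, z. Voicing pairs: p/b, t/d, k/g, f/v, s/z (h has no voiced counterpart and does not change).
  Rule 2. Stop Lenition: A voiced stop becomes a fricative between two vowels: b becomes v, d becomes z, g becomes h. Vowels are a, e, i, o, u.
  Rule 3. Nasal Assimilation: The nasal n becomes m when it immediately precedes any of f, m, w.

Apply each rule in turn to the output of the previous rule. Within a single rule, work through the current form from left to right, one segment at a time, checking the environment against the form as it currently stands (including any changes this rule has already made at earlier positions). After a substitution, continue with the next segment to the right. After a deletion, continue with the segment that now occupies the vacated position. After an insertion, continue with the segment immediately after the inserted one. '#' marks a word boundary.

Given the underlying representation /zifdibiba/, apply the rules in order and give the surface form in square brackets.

[zivdiviva]

Rule 1 Regressive Voicing Assimilation: [zifdibiba] → [zivdibiba]
Rule 2 Stop Lenition: [zivdibiba] → [zivdiviva]
Rule 3 Nasal Assimilation: no change — [zivdiviva]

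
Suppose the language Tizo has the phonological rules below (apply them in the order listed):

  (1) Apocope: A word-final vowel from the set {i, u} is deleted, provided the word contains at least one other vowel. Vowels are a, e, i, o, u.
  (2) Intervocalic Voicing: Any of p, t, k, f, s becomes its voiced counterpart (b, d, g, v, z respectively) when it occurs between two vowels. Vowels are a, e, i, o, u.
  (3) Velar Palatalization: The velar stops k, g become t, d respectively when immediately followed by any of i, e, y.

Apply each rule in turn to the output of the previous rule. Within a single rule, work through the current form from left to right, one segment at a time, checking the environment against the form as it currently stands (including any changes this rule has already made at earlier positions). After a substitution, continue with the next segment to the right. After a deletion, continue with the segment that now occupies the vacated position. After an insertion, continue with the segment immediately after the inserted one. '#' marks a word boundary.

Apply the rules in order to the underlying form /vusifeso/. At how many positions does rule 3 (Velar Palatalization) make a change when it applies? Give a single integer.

0

(1) Apocope: no change — [vusifeso]
(2) Intervocalic Voicing: [vusifeso] → [vuzivezo]
(3) Velar Palatalization: no change — [vuzivezo]
Rule 3 changed 0 position(s).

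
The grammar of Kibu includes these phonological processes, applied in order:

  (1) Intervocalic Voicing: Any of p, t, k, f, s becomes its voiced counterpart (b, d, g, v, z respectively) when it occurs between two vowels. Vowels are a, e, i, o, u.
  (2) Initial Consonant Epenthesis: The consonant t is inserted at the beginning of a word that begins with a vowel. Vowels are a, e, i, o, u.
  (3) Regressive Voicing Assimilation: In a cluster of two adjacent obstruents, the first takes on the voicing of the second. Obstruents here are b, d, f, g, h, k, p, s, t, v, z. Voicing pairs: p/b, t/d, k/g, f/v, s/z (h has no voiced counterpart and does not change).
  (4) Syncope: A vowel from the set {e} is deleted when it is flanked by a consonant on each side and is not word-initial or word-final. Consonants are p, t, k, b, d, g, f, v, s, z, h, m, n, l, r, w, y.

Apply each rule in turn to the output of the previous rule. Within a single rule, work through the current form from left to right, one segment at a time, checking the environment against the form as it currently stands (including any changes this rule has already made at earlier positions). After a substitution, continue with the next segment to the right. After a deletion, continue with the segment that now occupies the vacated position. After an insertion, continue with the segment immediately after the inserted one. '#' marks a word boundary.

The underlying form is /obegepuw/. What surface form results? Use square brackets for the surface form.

[tobgbuw]

(1) Intervocalic Voicing: [obegepuw] → [obegebuw]
(2) Initial Consonant Epenthesis: [obegebuw] → [tobegebuw]
(3) Regressive Voicing Assimilation: no change — [tobegebuw]
(4) Syncope: [tobegebuw] → [tobgbuw]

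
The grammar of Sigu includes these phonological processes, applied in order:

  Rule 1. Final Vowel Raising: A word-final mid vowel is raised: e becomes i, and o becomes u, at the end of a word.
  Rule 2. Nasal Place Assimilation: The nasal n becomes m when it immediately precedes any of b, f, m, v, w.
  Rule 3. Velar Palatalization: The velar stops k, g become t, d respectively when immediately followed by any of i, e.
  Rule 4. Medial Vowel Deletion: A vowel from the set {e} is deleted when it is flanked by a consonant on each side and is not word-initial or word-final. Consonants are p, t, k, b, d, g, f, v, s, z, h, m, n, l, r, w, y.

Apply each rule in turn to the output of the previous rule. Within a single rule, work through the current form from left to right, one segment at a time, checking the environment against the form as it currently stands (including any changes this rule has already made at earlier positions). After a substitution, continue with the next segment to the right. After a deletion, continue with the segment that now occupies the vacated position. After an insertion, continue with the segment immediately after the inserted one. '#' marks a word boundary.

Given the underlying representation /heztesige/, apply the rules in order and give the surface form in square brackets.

[hztsidi]

Rule 1 Final Vowel Raising: [heztesige] → [heztesigi]
Rule 2 Nasal Place Assimilation: no change — [heztesigi]
Rule 3 Velar Palatalization: [heztesigi] → [heztesidi]
Rule 4 Medial Vowel Deletion: [heztesidi] → [hztsidi]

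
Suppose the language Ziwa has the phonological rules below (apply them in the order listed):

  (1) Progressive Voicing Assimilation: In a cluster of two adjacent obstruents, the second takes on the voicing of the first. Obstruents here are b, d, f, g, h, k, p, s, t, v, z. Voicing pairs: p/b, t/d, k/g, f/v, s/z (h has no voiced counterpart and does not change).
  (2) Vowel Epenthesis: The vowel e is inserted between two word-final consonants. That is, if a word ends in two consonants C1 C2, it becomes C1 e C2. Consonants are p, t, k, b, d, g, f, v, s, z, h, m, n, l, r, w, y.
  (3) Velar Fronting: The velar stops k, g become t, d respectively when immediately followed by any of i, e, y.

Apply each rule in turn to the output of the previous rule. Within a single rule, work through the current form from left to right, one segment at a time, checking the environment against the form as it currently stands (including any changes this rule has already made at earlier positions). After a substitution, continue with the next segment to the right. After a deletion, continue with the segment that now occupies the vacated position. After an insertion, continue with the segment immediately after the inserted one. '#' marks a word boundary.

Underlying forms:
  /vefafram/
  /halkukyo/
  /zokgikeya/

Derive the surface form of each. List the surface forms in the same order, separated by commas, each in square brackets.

/vefafram/:
  (1) Progressive Voicing Assimilation: no change — [vefafram]
  (2) Vowel Epenthesis: no change — [vefafram]
  (3) Velar Fronting: no change — [vefafram]
/halkukyo/:
  (1) Progressive Voicing Assimilation: no change — [halkukyo]
  (2) Vowel Epenthesis: no change — [halkukyo]
  (3) Velar Fronting: [halkukyo] → [halkutyo]
/zokgikeya/:
  (1) Progressive Voicing Assimilation: [zokgikeya] → [zokkikeya]
  (2) Vowel Epenthesis: no change — [zokkikeya]
  (3) Velar Fronting: [zokkikeya] → [zoktiteya]

[vefafram], [halkutyo], [zoktiteya]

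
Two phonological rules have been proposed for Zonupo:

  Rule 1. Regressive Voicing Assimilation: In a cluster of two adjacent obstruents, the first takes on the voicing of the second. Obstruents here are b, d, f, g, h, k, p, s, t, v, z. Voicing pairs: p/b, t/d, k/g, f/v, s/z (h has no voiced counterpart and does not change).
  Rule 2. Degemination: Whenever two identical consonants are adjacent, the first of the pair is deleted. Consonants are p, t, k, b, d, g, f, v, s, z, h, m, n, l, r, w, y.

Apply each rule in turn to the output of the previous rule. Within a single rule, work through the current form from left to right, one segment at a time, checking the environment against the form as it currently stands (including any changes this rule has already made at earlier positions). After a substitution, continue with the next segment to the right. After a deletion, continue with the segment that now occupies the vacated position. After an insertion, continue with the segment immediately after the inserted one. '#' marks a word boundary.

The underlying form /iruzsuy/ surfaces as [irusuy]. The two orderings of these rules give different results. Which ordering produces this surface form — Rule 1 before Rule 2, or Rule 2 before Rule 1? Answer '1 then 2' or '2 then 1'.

Order 1 then 2:
  1 Regressive Voicing Assimilation: [iruzsuy] → [irussuy]
  2 Degemination: [irussuy] → [irusuy]
  result: [irusuy]
Order 2 then 1:
  2 Degemination: no change — [iruzsuy]
  1 Regressive Voicing Assimilation: [iruzsuy] → [irussuy]
  result: [irussuy]

1 then 2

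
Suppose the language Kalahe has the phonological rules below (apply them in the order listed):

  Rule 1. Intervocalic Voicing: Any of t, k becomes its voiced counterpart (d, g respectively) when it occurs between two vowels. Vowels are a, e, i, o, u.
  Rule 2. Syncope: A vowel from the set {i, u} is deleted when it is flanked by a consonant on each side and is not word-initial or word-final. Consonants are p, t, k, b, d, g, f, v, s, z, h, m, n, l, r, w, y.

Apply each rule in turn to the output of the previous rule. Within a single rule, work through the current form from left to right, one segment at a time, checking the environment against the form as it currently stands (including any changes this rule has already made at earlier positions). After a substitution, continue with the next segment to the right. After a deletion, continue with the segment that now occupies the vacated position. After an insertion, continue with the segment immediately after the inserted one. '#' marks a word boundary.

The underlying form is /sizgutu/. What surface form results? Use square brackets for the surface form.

[szgdu]

Rule 1 Intervocalic Voicing: [sizgutu] → [sizgudu]
Rule 2 Syncope: [sizgudu] → [szgdu]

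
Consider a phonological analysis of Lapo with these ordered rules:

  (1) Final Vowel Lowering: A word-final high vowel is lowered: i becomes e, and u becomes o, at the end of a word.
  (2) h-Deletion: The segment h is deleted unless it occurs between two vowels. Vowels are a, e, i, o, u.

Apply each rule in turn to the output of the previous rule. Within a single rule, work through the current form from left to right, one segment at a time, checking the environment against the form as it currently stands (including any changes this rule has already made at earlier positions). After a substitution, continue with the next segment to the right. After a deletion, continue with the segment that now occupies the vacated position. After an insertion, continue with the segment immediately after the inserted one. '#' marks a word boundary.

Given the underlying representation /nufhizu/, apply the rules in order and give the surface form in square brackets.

[nufizo]

(1) Final Vowel Lowering: [nufhizu] → [nufhizo]
(2) h-Deletion: [nufhizo] → [nufizo]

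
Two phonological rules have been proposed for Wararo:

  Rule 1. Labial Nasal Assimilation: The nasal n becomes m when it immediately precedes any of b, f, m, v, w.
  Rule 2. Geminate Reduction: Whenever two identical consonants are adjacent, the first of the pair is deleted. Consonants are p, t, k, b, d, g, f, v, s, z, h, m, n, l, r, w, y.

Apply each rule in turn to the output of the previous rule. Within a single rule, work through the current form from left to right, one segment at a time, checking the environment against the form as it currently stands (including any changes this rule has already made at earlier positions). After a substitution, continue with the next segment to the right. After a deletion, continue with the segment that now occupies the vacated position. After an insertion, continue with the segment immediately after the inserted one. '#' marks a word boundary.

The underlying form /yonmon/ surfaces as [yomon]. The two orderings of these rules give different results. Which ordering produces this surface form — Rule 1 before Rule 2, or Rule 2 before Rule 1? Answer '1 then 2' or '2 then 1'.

Order 1 then 2:
  1 Labial Nasal Assimilation: [yonmon] → [yommon]
  2 Geminate Reduction: [yommon] → [yomon]
  result: [yomon]
Order 2 then 1:
  2 Geminate Reduction: no change — [yonmon]
  1 Labial Nasal Assimilation: [yonmon] → [yommon]
  result: [yommon]

1 then 2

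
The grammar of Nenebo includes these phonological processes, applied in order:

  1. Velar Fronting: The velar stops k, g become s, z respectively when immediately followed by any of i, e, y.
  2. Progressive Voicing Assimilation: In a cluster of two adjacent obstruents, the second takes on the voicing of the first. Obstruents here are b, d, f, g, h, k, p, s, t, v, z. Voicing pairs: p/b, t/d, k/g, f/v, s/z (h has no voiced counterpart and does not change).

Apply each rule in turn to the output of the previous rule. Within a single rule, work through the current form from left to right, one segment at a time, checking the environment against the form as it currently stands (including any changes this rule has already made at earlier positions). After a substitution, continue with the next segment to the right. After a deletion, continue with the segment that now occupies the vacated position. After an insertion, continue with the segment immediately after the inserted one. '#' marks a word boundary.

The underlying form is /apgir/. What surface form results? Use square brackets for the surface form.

1 Velar Fronting: [apgir] → [apzir]
2 Progressive Voicing Assimilation: [apzir] → [apsir]

[apsir]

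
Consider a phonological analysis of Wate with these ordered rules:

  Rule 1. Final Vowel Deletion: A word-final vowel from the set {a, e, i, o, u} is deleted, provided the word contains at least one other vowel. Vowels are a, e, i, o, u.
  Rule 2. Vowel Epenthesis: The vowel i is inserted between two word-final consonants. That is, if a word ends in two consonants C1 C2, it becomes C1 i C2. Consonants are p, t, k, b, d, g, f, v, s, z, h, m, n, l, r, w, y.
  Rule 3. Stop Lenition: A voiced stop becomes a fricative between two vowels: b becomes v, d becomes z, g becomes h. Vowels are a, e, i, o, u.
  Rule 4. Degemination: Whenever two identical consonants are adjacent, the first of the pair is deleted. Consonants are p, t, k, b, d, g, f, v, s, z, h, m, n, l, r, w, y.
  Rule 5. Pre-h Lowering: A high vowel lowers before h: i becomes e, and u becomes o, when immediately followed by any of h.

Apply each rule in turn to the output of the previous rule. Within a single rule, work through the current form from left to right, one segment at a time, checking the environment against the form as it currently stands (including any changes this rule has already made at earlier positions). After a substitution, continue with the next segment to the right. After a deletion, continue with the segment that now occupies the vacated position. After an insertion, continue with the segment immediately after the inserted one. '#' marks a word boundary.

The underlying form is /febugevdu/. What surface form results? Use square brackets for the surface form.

Rule 1 Final Vowel Deletion: [febugevdu] → [febugevd]
Rule 2 Vowel Epenthesis: [febugevd] → [febugevid]
Rule 3 Stop Lenition: [febugevid] → [fevuhevid]
Rule 4 Degemination: no change — [fevuhevid]
Rule 5 Pre-h Lowering: [fevuhevid] → [fevohevid]

[fevohevid]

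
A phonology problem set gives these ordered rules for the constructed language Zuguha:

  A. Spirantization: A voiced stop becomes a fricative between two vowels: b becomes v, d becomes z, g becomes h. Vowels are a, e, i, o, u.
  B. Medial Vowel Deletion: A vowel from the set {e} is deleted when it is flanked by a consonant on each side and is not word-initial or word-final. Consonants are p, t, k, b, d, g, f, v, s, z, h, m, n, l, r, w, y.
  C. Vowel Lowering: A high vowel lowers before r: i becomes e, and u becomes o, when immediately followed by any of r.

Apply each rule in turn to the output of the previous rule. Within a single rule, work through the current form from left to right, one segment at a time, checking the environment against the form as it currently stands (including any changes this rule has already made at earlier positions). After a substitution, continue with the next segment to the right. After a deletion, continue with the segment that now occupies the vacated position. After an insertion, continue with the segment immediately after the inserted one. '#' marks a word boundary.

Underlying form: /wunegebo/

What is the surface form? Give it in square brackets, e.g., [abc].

A Spirantization: [wunegebo] → [wunehevo]
B Medial Vowel Deletion: [wunehevo] → [wunhvo]
C Vowel Lowering: no change — [wunhvo]

[wunhvo]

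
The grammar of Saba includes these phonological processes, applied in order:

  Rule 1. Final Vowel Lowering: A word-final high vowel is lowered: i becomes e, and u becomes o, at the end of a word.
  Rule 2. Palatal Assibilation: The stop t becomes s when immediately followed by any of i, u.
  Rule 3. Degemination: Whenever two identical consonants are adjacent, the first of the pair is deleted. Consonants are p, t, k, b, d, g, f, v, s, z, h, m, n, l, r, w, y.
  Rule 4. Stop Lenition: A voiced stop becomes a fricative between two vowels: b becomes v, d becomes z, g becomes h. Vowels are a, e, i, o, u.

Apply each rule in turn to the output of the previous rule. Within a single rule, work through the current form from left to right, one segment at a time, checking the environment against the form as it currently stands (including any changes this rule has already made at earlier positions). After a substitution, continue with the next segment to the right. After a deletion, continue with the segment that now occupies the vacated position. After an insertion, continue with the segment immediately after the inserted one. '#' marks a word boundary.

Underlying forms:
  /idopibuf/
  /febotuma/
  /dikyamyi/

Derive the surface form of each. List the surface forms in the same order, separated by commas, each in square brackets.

[izopivuf], [fevosuma], [dikyamye]

/idopibuf/:
  Rule 1 Final Vowel Lowering: no change — [idopibuf]
  Rule 2 Palatal Assibilation: no change — [idopibuf]
  Rule 3 Degemination: no change — [idopibuf]
  Rule 4 Stop Lenition: [idopibuf] → [izopivuf]
/febotuma/:
  Rule 1 Final Vowel Lowering: no change — [febotuma]
  Rule 2 Palatal Assibilation: [febotuma] → [febosuma]
  Rule 3 Degemination: no change — [febosuma]
  Rule 4 Stop Lenition: [febosuma] → [fevosuma]
/dikyamyi/:
  Rule 1 Final Vowel Lowering: [dikyamyi] → [dikyamye]
  Rule 2 Palatal Assibilation: no change — [dikyamye]
  Rule 3 Degemination: no change — [dikyamye]
  Rule 4 Stop Lenition: no change — [dikyamye]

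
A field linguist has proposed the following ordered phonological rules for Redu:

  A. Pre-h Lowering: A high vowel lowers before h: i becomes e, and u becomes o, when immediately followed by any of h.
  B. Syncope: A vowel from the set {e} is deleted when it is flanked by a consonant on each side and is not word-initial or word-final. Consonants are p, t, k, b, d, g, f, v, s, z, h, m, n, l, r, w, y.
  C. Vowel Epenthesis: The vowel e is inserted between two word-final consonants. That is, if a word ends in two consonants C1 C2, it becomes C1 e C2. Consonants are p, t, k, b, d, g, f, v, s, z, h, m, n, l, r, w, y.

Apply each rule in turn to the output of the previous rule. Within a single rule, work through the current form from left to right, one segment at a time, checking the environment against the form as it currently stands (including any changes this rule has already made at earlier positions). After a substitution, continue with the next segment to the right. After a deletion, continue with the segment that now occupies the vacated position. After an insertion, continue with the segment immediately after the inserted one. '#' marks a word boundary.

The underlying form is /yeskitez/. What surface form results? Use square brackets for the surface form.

[yskitez]

A Pre-h Lowering: no change — [yeskitez]
B Syncope: [yeskitez] → [yskitz]
C Vowel Epenthesis: [yskitz] → [yskitez]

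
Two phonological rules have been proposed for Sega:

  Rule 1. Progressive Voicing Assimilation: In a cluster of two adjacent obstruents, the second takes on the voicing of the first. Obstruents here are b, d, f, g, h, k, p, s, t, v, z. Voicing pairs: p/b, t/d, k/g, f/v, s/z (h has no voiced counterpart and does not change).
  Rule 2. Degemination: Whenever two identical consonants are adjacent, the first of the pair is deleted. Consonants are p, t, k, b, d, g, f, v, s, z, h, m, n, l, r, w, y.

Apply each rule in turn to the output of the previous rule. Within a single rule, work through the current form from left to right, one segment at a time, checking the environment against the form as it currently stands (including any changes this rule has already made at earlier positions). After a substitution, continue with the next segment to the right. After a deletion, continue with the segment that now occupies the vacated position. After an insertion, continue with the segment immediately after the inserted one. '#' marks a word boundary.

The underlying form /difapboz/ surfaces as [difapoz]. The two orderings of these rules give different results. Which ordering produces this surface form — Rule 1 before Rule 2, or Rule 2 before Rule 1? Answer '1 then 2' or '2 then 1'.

1 then 2

Order 1 then 2:
  1 Progressive Voicing Assimilation: [difapboz] → [difappoz]
  2 Degemination: [difappoz] → [difapoz]
  result: [difapoz]
Order 2 then 1:
  2 Degemination: no change — [difapboz]
  1 Progressive Voicing Assimilation: [difapboz] → [difappoz]
  result: [difappoz]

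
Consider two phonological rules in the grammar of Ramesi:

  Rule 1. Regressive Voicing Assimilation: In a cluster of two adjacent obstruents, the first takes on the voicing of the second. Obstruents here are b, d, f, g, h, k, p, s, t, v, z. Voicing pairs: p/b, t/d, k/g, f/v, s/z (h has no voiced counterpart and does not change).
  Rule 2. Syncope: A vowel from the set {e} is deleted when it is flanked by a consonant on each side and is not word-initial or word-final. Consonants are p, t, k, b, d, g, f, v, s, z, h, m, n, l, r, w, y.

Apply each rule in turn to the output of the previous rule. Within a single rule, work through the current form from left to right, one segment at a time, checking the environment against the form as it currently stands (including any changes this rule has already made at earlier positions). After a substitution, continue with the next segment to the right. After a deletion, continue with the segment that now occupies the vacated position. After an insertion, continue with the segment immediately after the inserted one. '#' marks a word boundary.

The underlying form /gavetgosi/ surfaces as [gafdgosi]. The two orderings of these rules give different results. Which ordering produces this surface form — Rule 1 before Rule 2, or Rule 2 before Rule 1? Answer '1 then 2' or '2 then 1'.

2 then 1

Order 1 then 2:
  1 Regressive Voicing Assimilation: [gavetgosi] → [gavedgosi]
  2 Syncope: [gavedgosi] → [gavdgosi]
  result: [gavdgosi]
Order 2 then 1:
  2 Syncope: [gavetgosi] → [gavtgosi]
  1 Regressive Voicing Assimilation: [gavtgosi] → [gafdgosi]
  result: [gafdgosi]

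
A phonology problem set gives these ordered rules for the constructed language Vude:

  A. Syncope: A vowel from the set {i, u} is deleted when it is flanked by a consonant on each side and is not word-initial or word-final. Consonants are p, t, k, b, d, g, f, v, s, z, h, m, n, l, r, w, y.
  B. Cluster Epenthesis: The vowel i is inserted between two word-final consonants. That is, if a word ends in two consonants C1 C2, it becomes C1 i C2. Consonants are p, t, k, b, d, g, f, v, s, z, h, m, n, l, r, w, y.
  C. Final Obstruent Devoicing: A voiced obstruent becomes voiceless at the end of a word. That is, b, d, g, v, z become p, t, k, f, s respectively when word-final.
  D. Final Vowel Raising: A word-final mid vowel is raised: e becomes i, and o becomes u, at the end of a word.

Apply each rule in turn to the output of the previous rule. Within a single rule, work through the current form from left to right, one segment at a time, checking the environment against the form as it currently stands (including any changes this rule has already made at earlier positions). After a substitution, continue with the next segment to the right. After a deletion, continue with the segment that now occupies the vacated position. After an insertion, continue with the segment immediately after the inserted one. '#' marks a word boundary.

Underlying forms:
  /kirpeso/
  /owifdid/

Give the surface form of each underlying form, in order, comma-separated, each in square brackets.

[krpesu], [owfdit]

/kirpeso/:
  A Syncope: [kirpeso] → [krpeso]
  B Cluster Epenthesis: no change — [krpeso]
  C Final Obstruent Devoicing: no change — [krpeso]
  D Final Vowel Raising: [krpeso] → [krpesu]
/owifdid/:
  A Syncope: [owifdid] → [owfdd]
  B Cluster Epenthesis: [owfdd] → [owfdid]
  C Final Obstruent Devoicing: [owfdid] → [owfdit]
  D Final Vowel Raising: no change — [owfdit]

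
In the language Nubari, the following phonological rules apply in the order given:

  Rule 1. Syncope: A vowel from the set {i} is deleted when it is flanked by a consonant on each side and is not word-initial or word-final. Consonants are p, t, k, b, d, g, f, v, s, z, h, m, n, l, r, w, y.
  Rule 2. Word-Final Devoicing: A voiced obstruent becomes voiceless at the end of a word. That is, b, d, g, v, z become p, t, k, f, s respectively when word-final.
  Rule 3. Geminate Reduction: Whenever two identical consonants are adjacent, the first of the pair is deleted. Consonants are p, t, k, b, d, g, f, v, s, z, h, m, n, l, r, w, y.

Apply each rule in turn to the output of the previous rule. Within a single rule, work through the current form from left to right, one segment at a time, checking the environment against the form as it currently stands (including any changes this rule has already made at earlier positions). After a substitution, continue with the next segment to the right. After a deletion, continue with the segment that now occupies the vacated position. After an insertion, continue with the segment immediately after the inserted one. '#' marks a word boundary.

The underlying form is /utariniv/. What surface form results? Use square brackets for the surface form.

[utarnf]

Rule 1 Syncope: [utariniv] → [utarnv]
Rule 2 Word-Final Devoicing: [utarnv] → [utarnf]
Rule 3 Geminate Reduction: no change — [utarnf]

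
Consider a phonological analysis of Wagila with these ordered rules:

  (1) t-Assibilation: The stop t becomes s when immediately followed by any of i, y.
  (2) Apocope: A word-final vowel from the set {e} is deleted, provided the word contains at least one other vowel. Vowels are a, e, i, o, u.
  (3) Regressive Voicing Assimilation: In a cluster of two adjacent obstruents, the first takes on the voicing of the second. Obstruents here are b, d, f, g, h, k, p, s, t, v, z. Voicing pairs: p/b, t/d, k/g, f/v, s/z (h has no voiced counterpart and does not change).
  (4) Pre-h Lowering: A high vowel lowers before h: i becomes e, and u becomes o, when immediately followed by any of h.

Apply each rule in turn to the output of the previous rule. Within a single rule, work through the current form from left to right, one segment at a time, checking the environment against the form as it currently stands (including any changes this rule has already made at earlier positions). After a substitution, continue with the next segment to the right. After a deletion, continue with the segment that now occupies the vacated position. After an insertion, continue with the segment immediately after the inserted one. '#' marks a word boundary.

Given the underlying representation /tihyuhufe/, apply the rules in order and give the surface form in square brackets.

(1) t-Assibilation: [tihyuhufe] → [sihyuhufe]
(2) Apocope: [sihyuhufe] → [sihyuhuf]
(3) Regressive Voicing Assimilation: no change — [sihyuhuf]
(4) Pre-h Lowering: [sihyuhuf] → [sehyohuf]

[sehyohuf]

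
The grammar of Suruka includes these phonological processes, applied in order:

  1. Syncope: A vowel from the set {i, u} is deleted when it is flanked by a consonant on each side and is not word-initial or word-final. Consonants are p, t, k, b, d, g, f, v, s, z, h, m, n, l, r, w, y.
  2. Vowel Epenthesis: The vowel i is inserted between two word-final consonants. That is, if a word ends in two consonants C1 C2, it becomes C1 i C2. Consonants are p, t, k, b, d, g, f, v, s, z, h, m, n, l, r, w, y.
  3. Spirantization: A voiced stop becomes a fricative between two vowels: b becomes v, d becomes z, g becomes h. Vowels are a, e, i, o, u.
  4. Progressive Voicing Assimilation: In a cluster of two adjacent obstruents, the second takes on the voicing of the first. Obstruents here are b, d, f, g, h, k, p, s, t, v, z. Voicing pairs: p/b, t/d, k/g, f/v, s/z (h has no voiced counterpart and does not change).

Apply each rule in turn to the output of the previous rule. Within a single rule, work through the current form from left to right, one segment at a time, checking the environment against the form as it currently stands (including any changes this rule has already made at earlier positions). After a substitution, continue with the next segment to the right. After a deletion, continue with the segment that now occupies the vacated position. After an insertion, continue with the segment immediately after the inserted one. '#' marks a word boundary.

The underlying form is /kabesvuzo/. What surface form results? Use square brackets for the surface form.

[kavesfso]

1 Syncope: [kabesvuzo] → [kabesvzo]
2 Vowel Epenthesis: no change — [kabesvzo]
3 Spirantization: [kabesvzo] → [kavesvzo]
4 Progressive Voicing Assimilation: [kavesvzo] → [kavesfso]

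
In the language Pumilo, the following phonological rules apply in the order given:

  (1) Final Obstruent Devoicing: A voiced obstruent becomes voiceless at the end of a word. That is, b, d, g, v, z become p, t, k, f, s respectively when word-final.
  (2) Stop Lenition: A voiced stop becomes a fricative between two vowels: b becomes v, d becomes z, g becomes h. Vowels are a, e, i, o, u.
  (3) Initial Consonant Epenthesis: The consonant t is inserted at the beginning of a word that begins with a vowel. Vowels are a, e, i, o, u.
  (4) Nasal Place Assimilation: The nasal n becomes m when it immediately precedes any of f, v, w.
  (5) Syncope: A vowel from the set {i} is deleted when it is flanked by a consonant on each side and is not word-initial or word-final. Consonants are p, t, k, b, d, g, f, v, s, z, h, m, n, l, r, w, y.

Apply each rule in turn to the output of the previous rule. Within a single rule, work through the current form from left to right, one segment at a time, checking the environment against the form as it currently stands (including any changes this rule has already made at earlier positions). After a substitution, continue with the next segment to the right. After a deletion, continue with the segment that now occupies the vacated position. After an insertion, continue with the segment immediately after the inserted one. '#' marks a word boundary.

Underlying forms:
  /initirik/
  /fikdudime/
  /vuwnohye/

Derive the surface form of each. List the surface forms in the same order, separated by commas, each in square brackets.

[tntrk], [fkduzme], [vuwnohye]

/initirik/:
  (1) Final Obstruent Devoicing: no change — [initirik]
  (2) Stop Lenition: no change — [initirik]
  (3) Initial Consonant Epenthesis: [initirik] → [tinitirik]
  (4) Nasal Place Assimilation: no change — [tinitirik]
  (5) Syncope: [tinitirik] → [tntrk]
/fikdudime/:
  (1) Final Obstruent Devoicing: no change — [fikdudime]
  (2) Stop Lenition: [fikdudime] → [fikduzime]
  (3) Initial Consonant Epenthesis: no change — [fikduzime]
  (4) Nasal Place Assimilation: no change — [fikduzime]
  (5) Syncope: [fikduzime] → [fkduzme]
/vuwnohye/:
  (1) Final Obstruent Devoicing: no change — [vuwnohye]
  (2) Stop Lenition: no change — [vuwnohye]
  (3) Initial Consonant Epenthesis: no change — [vuwnohye]
  (4) Nasal Place Assimilation: no change — [vuwnohye]
  (5) Syncope: no change — [vuwnohye]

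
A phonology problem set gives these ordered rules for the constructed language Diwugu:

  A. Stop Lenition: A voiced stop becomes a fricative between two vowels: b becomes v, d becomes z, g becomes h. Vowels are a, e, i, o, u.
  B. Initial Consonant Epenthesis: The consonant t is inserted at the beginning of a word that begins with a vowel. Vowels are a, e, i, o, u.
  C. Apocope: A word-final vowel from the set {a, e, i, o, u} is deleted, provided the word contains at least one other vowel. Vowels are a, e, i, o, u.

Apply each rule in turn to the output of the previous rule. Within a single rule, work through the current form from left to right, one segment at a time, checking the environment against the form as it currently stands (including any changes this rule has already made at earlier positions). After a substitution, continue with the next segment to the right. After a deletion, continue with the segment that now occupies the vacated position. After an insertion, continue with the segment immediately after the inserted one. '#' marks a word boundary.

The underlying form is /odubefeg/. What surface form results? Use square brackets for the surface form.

[tozuvefeg]

A Stop Lenition: [odubefeg] → [ozuvefeg]
B Initial Consonant Epenthesis: [ozuvefeg] → [tozuvefeg]
C Apocope: no change — [tozuvefeg]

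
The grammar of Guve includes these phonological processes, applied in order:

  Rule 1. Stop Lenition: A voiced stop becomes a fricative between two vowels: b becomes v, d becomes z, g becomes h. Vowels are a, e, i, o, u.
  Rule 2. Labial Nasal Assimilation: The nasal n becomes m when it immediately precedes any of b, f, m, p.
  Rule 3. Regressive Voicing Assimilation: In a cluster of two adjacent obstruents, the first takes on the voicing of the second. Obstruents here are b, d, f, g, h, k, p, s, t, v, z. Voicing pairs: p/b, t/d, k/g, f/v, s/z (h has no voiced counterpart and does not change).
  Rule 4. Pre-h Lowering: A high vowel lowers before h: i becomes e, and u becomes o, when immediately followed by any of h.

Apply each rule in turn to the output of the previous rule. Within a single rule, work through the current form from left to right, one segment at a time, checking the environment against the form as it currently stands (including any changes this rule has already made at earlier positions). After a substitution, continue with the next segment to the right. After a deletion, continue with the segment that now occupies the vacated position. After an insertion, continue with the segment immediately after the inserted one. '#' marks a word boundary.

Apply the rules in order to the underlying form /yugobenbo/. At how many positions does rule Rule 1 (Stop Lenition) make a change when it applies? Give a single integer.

2

Rule 1 Stop Lenition: [yugobenbo] → [yuhovenbo]
Rule 2 Labial Nasal Assimilation: [yuhovenbo] → [yuhovembo]
Rule 3 Regressive Voicing Assimilation: no change — [yuhovembo]
Rule 4 Pre-h Lowering: [yuhovembo] → [yohovembo]
Rule Rule 1 changed 2 position(s).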